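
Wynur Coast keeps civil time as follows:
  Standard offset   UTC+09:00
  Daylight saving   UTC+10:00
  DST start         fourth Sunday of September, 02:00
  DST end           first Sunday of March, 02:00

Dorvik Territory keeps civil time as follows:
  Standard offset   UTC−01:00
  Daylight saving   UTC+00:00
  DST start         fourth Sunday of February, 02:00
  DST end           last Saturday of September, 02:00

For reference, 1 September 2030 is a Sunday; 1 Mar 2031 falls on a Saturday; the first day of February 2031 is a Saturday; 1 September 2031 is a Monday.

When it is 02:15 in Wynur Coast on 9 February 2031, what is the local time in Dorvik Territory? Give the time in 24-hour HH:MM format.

15:15

1 September 2030 is a Sunday, so the first Sunday is September 1 and the fourth is September 22.
1 March 2031 is a Saturday, so the first Sunday is March 2.
9 February 2031 lies within the daylight-saving period (22 September 2030 – 2 March 2031), so Wynur Coast is on daylight time, UTC+10:00.
02:15 Wynur Coast − 10h = 16:15 UTC (rolling into the previous day, 8 February 2031).
1 February 2031 is a Saturday, so the first Sunday is February 2 and the fourth is February 23.
1 September 2031 is a Monday, so Saturdays fall on 6, 13, 20, 27; the last is September 27.
At the standard offset (UTC−01:00), 16:15 UTC − 1h = 15:15 Dorvik Territory standard time.
The standard-time date in Dorvik Territory, 8 February 2031, is outside the daylight-saving period (23 February – 27 September), so Dorvik Territory is on standard time, UTC−01:00.
16:15 UTC − 1h = 15:15 Dorvik Territory.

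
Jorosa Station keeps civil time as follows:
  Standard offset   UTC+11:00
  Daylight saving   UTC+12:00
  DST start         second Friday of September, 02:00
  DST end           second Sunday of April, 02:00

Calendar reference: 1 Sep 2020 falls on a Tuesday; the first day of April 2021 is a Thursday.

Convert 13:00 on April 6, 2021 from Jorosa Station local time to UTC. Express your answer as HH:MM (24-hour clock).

1 September 2020 is a Tuesday, so the first Friday is September 4 and the second is September 11.
1 April 2021 is a Thursday, so the first Sunday is April 4 and the second is April 11.
April 6, 2021 lies within the daylight-saving period (11 September 2020 – 11 April 2021), so Jorosa Station is on daylight time, UTC+12:00.
13:00 local − 12h = 01:00 UTC.

01:00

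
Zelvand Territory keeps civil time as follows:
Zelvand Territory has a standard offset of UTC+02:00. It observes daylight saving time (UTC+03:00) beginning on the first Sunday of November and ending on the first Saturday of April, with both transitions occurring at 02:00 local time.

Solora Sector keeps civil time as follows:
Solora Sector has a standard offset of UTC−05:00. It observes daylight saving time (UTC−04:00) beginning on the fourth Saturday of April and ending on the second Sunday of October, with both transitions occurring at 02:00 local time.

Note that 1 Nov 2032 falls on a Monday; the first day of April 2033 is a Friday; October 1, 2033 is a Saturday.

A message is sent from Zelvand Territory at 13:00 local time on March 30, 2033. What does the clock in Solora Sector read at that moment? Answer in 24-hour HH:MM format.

05:00

1 November 2032 is a Monday, so the first Sunday is November 7.
1 April 2033 is a Friday, so the first Saturday is April 2.
Daylight saving runs 7 November 2032 – 2 April 2033; March 30, 2033 is inside that window, so Zelvand Territory is at UTC+03:00.
13:00 Zelvand Territory − 3h = 10:00 UTC.
1 April 2033 is a Friday, so the first Saturday is April 2 and the fourth is April 23.
1 October 2033 is a Saturday, so the first Sunday is October 2 and the second is October 9.
At the standard offset (UTC−05:00), 10:00 UTC − 5h = 05:00 Solora Sector standard time.
Daylight saving runs 23 April – 9 October; the standard-time date in Solora Sector, March 30, 2033, is outside that window, so Solora Sector is on standard time at UTC−05:00.
10:00 UTC − 5h = 05:00 Solora Sector.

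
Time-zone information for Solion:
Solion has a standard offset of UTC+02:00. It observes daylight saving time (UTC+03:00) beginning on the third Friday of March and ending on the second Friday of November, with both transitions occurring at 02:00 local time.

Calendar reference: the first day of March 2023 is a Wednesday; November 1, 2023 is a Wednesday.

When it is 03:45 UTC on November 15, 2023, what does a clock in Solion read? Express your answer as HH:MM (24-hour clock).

1 March 2023 is a Wednesday, so the first Friday is March 3 and the third is March 17.
1 November 2023 is a Wednesday, so the first Friday is November 3 and the second is November 10.
At the standard offset (UTC+02:00), 03:45 UTC + 2h = 05:45 Solion standard time.
The standard-time date in Solion, November 15, 2023, does not fall between 17 March and 10 November, so daylight saving is not in effect and Solion is at UTC+02:00.
03:45 UTC + 2h = 05:45 local.

05:45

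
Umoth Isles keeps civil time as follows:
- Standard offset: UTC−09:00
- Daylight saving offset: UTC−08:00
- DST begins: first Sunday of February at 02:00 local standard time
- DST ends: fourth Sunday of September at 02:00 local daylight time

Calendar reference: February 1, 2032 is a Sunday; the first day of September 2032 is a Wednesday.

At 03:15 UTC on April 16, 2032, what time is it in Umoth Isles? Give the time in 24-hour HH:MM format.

19:15

1 February 2032 is a Sunday, so the first Sunday is February 1.
1 September 2032 is a Wednesday, so the first Sunday is September 5 and the fourth is September 26.
At the standard offset (UTC−09:00), 03:15 UTC − 9h = 18:15 Umoth Isles standard time (rolling into the previous day, 15 April 2032).
The standard-time date in Umoth Isles, April 15, 2032, falls between 1 February and 26 September, so daylight saving is in effect and Umoth Isles is at UTC−08:00.
03:15 UTC − 8h = 19:15 local (rolling into the previous day, 15 April 2032).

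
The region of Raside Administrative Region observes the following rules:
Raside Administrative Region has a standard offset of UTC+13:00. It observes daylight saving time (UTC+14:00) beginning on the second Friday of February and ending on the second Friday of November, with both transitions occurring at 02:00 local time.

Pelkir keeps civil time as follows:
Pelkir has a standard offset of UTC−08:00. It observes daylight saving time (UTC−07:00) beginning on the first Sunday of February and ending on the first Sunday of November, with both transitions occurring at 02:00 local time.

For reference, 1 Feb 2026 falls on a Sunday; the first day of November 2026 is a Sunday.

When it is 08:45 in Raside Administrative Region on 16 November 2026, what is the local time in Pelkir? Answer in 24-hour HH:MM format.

11:45

1 February 2026 is a Sunday, so the first Friday is February 6 and the second is February 13.
1 November 2026 is a Sunday, so the first Friday is November 6 and the second is November 13.
Daylight saving runs 13 February – 13 November; 16 November 2026 is outside that window, so Raside Administrative Region is on standard time at UTC+13:00.
08:45 Raside Administrative Region − 13h = 19:45 UTC (rolling into the previous day, 15 November 2026).
1 February 2026 is a Sunday, so the first Sunday is February 1.
1 November 2026 is a Sunday, so the first Sunday is November 1.
At the standard offset (UTC−08:00), 19:45 UTC − 8h = 11:45 Pelkir standard time.
Daylight saving runs 1 February – 1 November; the standard-time date in Pelkir, 15 November 2026, is outside that window, so Pelkir is on standard time at UTC−08:00.
19:45 UTC − 8h = 11:45 Pelkir.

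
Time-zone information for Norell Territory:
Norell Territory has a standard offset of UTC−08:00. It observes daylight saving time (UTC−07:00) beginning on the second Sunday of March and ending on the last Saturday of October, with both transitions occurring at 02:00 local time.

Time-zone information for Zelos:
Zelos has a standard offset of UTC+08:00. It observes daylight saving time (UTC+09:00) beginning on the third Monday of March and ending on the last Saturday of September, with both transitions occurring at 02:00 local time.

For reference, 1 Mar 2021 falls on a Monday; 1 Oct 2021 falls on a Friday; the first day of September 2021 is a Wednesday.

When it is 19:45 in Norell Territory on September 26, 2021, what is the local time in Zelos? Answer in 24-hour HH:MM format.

10:45

1 March 2021 is a Monday, so the first Sunday is March 7 and the second is March 14.
1 October 2021 is a Friday, so Saturdays fall on 2, 9, 16, 23, 30; the last is October 30.
September 26, 2021 falls between 14 March and 30 October, so daylight saving is in effect and Norell Territory is at UTC−07:00.
19:45 Norell Territory + 7h = 02:45 UTC (rolling into the next day, 27 September 2021).
1 March 2021 is a Monday, so the first Monday is March 1 and the third is March 15.
1 September 2021 is a Wednesday, so Saturdays fall on 4, 11, 18, 25; the last is September 25.
At the standard offset (UTC+08:00), 02:45 UTC + 8h = 10:45 Zelos standard time.
The standard-time date in Zelos, September 27, 2021, does not fall between 15 March and 25 September, so daylight saving is not in effect and Zelos is at UTC+08:00.
02:45 UTC + 8h = 10:45 Zelos.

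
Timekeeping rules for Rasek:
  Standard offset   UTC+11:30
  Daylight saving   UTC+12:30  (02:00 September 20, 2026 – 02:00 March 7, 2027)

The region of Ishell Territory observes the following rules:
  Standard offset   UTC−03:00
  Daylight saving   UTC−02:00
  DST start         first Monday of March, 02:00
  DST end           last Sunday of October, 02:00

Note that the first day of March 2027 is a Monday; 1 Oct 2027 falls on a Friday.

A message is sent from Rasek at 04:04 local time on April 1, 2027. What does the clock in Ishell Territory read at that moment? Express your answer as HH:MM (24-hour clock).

14:34

Daylight saving runs 20 September 2026 – 7 March 2027; April 1, 2027 is outside that window, so Rasek is on standard time at UTC+11:30.
04:04 Rasek − 11h30m = 16:34 UTC (rolling into the previous day, 31 March 2027).
1 March 2027 is a Monday, so the first Monday is March 1.
1 October 2027 is a Friday, so Sundays fall on 3, 10, 17, 24, 31; the last is October 31.
At the standard offset (UTC−03:00), 16:34 UTC − 3h = 13:34 Ishell Territory standard time.
The standard-time date in Ishell Territory, March 31, 2027, falls between 1 March and 31 October, so daylight saving is in effect and Ishell Territory is at UTC−02:00.
16:34 UTC − 2h = 14:34 Ishell Territory.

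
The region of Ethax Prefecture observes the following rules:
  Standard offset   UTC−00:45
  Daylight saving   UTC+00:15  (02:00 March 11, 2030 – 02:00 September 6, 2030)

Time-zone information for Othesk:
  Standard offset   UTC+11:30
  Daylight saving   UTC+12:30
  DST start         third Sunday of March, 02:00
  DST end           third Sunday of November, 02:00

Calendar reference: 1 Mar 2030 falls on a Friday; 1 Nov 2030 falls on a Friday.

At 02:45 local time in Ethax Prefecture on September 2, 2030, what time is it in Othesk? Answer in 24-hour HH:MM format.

15:00

September 2, 2030 lies within the daylight-saving period (11 March – 6 September), so Ethax Prefecture is on daylight time, UTC+00:15.
02:45 Ethax Prefecture − 0h15m = 02:30 UTC.
1 March 2030 is a Friday, so the first Sunday is March 3 and the third is March 17.
1 November 2030 is a Friday, so the first Sunday is November 3 and the third is November 17.
At the standard offset (UTC+11:30), 02:30 UTC + 11h30m = 14:00 Othesk standard time.
Daylight saving runs 17 March – 17 November; the standard-time date in Othesk, September 2, 2030, is inside that window, so Othesk is at UTC+12:30.
02:30 UTC + 12h30m = 15:00 Othesk.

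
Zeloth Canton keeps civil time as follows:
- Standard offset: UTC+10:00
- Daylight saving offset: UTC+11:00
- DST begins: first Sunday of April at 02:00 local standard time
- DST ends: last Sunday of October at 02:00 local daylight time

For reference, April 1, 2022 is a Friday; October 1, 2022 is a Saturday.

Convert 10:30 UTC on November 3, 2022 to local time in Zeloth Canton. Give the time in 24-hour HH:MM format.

1 April 2022 is a Friday, so the first Sunday is April 3.
1 October 2022 is a Saturday, so Sundays fall on 2, 9, 16, 23, 30; the last is October 30.
At the standard offset (UTC+10:00), 10:30 UTC + 10h = 20:30 Zeloth Canton standard time.
Daylight saving runs 3 April – 30 October; the standard-time date in Zeloth Canton, November 3, 2022, is outside that window, so Zeloth Canton is on standard time at UTC+10:00.
10:30 UTC + 10h = 20:30 local.

20:30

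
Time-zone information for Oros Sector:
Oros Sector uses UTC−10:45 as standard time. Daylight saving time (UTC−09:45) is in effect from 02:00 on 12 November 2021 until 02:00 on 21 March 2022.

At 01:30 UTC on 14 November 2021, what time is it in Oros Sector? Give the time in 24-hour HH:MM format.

15:45

At the standard offset (UTC−10:45), 01:30 UTC − 10h45m = 14:45 Oros Sector standard time (rolling into the previous day, 13 November 2021).
The standard-time date in Oros Sector, 13 November 2021, falls between 12 November 2021 and 21 March 2022, so daylight saving is in effect and Oros Sector is at UTC−09:45.
01:30 UTC − 9h45m = 15:45 local (rolling into the previous day, 13 November 2021).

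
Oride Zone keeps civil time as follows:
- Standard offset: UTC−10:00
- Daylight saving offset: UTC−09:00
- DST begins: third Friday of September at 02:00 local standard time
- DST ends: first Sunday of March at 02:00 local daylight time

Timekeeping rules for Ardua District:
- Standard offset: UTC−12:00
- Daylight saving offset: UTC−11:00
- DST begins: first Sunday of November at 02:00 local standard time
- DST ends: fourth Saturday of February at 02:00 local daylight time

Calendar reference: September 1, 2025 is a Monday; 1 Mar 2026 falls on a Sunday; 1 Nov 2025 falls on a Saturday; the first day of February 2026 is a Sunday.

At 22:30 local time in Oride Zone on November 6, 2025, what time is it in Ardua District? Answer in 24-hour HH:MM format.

20:30

1 September 2025 is a Monday, so the first Friday is September 5 and the third is September 19.
1 March 2026 is a Sunday, so the first Sunday is March 1.
November 6, 2025 falls between 19 September 2025 and 1 March 2026, so daylight saving is in effect and Oride Zone is at UTC−09:00.
22:30 Oride Zone + 9h = 07:30 UTC (rolling into the next day, 7 November 2025).
1 November 2025 is a Saturday, so the first Sunday is November 2.
1 February 2026 is a Sunday, so the first Saturday is February 7 and the fourth is February 28.
At the standard offset (UTC−12:00), 07:30 UTC − 12h = 19:30 Ardua District standard time (rolling into the previous day, 6 November 2025).
Daylight saving runs 2 November 2025 – 28 February 2026; the standard-time date in Ardua District, November 6, 2025, is inside that window, so Ardua District is at UTC−11:00.
07:30 UTC − 11h = 20:30 Ardua District (rolling into the previous day, 6 November 2025).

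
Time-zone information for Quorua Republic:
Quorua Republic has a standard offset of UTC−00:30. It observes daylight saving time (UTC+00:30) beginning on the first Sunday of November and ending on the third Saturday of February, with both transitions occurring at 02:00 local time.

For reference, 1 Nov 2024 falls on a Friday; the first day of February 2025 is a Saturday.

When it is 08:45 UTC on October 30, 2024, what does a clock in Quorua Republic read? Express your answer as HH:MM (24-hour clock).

08:15

1 November 2024 is a Friday, so the first Sunday is November 3.
1 February 2025 is a Saturday, so the first Saturday is February 1 and the third is February 15.
At the standard offset (UTC−00:30), 08:45 UTC − 0h30m = 08:15 Quorua Republic standard time.
The standard-time date in Quorua Republic, October 30, 2024, is outside the daylight-saving period (3 November 2024 – 15 February 2025), so Quorua Republic is on standard time, UTC−00:30.
08:45 UTC − 0h30m = 08:15 local.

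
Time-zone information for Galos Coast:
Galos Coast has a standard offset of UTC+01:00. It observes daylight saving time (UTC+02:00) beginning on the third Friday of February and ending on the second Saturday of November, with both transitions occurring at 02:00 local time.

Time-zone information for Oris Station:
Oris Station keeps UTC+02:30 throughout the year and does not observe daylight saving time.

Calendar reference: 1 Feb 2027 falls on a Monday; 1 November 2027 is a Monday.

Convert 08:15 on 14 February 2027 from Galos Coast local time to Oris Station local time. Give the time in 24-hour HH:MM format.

1 February 2027 is a Monday, so the first Friday is February 5 and the third is February 19.
1 November 2027 is a Monday, so the first Saturday is November 6 and the second is November 13.
14 February 2027 is outside the daylight-saving period (19 February – 13 November), so Galos Coast is on standard time, UTC+01:00.
08:15 Galos Coast − 1h = 07:15 UTC.
Oris Station has no daylight saving, so its offset is UTC+02:30 year-round.
07:15 UTC + 2h30m = 09:45 Oris Station.

09:45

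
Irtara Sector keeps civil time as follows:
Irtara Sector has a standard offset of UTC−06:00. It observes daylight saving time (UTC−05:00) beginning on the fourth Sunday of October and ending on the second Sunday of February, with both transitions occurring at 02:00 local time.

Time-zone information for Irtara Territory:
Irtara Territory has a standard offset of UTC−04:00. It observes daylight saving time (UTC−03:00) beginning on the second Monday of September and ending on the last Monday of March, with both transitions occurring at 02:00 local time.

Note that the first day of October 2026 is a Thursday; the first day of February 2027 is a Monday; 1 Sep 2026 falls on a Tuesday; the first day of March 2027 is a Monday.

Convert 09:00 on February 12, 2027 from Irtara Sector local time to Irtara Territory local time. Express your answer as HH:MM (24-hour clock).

11:00

1 October 2026 is a Thursday, so the first Sunday is October 4 and the fourth is October 25.
1 February 2027 is a Monday, so the first Sunday is February 7 and the second is February 14.
February 12, 2027 falls between 25 October 2026 and 14 February 2027, so daylight saving is in effect and Irtara Sector is at UTC−05:00.
09:00 Irtara Sector + 5h = 14:00 UTC.
1 September 2026 is a Tuesday, so the first Monday is September 7 and the second is September 14.
1 March 2027 is a Monday, so Mondays fall on 1, 8, 15, 22, 29; the last is March 29.
At the standard offset (UTC−04:00), 14:00 UTC − 4h = 10:00 Irtara Territory standard time.
The standard-time date in Irtara Territory, February 12, 2027, falls between 14 September 2026 and 29 March 2027, so daylight saving is in effect and Irtara Territory is at UTC−03:00.
14:00 UTC − 3h = 11:00 Irtara Territory.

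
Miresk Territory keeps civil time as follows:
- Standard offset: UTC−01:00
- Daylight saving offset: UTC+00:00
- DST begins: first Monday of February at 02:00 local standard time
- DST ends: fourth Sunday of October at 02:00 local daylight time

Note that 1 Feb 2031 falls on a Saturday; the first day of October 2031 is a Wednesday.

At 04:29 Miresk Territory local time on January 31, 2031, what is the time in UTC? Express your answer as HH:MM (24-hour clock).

05:29

1 February 2031 is a Saturday, so the first Monday is February 3.
1 October 2031 is a Wednesday, so the first Sunday is October 5 and the fourth is October 26.
Daylight saving runs 3 February – 26 October; January 31, 2031 is outside that window, so Miresk Territory is on standard time at UTC−01:00.
04:29 local + 1h = 05:29 UTC.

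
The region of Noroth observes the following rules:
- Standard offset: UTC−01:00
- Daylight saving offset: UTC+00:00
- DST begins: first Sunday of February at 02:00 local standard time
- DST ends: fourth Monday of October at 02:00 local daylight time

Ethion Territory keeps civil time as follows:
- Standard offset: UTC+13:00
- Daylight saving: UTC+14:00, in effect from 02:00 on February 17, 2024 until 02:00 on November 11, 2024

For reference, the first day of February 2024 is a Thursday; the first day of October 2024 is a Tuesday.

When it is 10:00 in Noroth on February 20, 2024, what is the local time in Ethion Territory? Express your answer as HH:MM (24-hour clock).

1 February 2024 is a Thursday, so the first Sunday is February 4.
1 October 2024 is a Tuesday, so the first Monday is October 7 and the fourth is October 28.
February 20, 2024 lies within the daylight-saving period (4 February – 28 October), so Noroth is on daylight time, UTC+00:00.
10:00 Noroth − 0h = 10:00 UTC.
At the standard offset (UTC+13:00), 10:00 UTC + 13h = 23:00 Ethion Territory standard time.
The standard-time date in Ethion Territory, February 20, 2024, falls between 17 February and 11 November, so daylight saving is in effect and Ethion Territory is at UTC+14:00.
10:00 UTC + 14h = 00:00 Ethion Territory (rolling into the next day, 21 February 2024).

00:00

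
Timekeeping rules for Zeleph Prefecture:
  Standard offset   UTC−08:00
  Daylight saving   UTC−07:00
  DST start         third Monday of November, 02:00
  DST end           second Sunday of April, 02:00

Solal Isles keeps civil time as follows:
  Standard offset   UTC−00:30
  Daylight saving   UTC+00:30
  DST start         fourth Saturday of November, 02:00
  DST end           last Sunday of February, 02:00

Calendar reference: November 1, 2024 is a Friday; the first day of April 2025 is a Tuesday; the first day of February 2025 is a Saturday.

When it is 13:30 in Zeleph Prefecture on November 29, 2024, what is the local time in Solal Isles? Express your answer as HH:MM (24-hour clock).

21:00

1 November 2024 is a Friday, so the first Monday is November 4 and the third is November 18.
1 April 2025 is a Tuesday, so the first Sunday is April 6 and the second is April 13.
Daylight saving runs 18 November 2024 – 13 April 2025; November 29, 2024 is inside that window, so Zeleph Prefecture is at UTC−07:00.
13:30 Zeleph Prefecture + 7h = 20:30 UTC.
1 November 2024 is a Friday, so the first Saturday is November 2 and the fourth is November 23.
1 February 2025 is a Saturday, so Sundays fall on 2, 9, 16, 23; the last is February 23.
At the standard offset (UTC−00:30), 20:30 UTC − 0h30m = 20:00 Solal Isles standard time.
The standard-time date in Solal Isles, November 29, 2024, falls between 23 November 2024 and 23 February 2025, so daylight saving is in effect and Solal Isles is at UTC+00:30.
20:30 UTC + 0h30m = 21:00 Solal Isles.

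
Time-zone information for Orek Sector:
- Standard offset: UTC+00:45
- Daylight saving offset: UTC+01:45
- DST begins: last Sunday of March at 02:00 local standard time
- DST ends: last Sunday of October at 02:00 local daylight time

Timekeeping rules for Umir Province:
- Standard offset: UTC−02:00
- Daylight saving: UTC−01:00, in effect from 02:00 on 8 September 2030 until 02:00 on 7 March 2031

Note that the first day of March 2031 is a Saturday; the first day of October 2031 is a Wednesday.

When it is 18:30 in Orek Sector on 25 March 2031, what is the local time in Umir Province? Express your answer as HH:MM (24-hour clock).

1 March 2031 is a Saturday, so Sundays fall on 2, 9, 16, 23, 30; the last is March 30.
1 October 2031 is a Wednesday, so Sundays fall on 5, 12, 19, 26; the last is October 26.
25 March 2031 does not fall between 30 March and 26 October, so daylight saving is not in effect and Orek Sector is at UTC+00:45.
18:30 Orek Sector − 0h45m = 17:45 UTC.
At the standard offset (UTC−02:00), 17:45 UTC − 2h = 15:45 Umir Province standard time.
The standard-time date in Umir Province, 25 March 2031, is outside the daylight-saving period (8 September 2030 – 7 March 2031), so Umir Province is on standard time, UTC−02:00.
17:45 UTC − 2h = 15:45 Umir Province.

15:45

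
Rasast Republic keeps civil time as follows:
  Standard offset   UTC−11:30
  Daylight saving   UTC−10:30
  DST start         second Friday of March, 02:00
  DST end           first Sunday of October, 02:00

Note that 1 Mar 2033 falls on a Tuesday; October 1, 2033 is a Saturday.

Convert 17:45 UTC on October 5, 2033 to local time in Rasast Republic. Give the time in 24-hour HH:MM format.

06:15

1 March 2033 is a Tuesday, so the first Friday is March 4 and the second is March 11.
1 October 2033 is a Saturday, so the first Sunday is October 2.
At the standard offset (UTC−11:30), 17:45 UTC − 11h30m = 06:15 Rasast Republic standard time.
The standard-time date in Rasast Republic, October 5, 2033, is outside the daylight-saving period (11 March – 2 October), so Rasast Republic is on standard time, UTC−11:30.
17:45 UTC − 11h30m = 06:15 local.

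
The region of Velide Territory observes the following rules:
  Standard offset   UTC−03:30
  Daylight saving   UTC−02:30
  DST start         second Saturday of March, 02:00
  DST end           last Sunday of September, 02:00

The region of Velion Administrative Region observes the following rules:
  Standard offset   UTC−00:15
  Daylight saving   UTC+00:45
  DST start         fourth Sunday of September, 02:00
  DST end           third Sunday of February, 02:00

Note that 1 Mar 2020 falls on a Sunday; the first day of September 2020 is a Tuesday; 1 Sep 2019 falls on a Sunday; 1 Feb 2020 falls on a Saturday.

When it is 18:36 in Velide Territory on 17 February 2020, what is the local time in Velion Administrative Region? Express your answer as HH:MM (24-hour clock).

21:51

1 March 2020 is a Sunday, so the first Saturday is March 7 and the second is March 14.
1 September 2020 is a Tuesday, so Sundays fall on 6, 13, 20, 27; the last is September 27.
Daylight saving runs 14 March – 27 September; 17 February 2020 is outside that window, so Velide Territory is on standard time at UTC−03:30.
18:36 Velide Territory + 3h30m = 22:06 UTC.
1 September 2019 is a Sunday, so the first Sunday is September 1 and the fourth is September 22.
1 February 2020 is a Saturday, so the first Sunday is February 2 and the third is February 16.
At the standard offset (UTC−00:15), 22:06 UTC − 0h15m = 21:51 Velion Administrative Region standard time.
The standard-time date in Velion Administrative Region, 17 February 2020, is outside the daylight-saving period (22 September 2019 – 16 February 2020), so Velion Administrative Region is on standard time, UTC−00:15.
22:06 UTC − 0h15m = 21:51 Velion Administrative Region.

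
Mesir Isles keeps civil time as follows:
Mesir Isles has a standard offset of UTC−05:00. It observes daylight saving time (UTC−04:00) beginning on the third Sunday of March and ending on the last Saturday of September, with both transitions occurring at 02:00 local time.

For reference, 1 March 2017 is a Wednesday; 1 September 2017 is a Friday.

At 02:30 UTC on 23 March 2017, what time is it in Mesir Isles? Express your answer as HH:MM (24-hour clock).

1 March 2017 is a Wednesday, so the first Sunday is March 5 and the third is March 19.
1 September 2017 is a Friday, so Saturdays fall on 2, 9, 16, 23, 30; the last is September 30.
At the standard offset (UTC−05:00), 02:30 UTC − 5h = 21:30 Mesir Isles standard time (rolling into the previous day, 22 March 2017).
Daylight saving runs 19 March – 30 September; the standard-time date in Mesir Isles, 22 March 2017, is inside that window, so Mesir Isles is at UTC−04:00.
02:30 UTC − 4h = 22:30 local (rolling into the previous day, 22 March 2017).

22:30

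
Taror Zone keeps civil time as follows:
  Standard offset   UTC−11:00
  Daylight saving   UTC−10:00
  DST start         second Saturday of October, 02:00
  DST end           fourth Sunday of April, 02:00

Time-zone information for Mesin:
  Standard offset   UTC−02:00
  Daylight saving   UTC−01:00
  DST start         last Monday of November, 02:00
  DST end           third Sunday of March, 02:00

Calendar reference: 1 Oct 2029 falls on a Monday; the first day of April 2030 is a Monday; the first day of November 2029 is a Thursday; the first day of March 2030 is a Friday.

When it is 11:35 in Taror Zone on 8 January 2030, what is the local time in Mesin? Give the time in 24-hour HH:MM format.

20:35

1 October 2029 is a Monday, so the first Saturday is October 6 and the second is October 13.
1 April 2030 is a Monday, so the first Sunday is April 7 and the fourth is April 28.
8 January 2030 falls between 13 October 2029 and 28 April 2030, so daylight saving is in effect and Taror Zone is at UTC−10:00.
11:35 Taror Zone + 10h = 21:35 UTC.
1 November 2029 is a Thursday, so Mondays fall on 5, 12, 19, 26; the last is November 26.
1 March 2030 is a Friday, so the first Sunday is March 3 and the third is March 17.
At the standard offset (UTC−02:00), 21:35 UTC − 2h = 19:35 Mesin standard time.
The standard-time date in Mesin, 8 January 2030, falls between 26 November 2029 and 17 March 2030, so daylight saving is in effect and Mesin is at UTC−01:00.
21:35 UTC − 1h = 20:35 Mesin.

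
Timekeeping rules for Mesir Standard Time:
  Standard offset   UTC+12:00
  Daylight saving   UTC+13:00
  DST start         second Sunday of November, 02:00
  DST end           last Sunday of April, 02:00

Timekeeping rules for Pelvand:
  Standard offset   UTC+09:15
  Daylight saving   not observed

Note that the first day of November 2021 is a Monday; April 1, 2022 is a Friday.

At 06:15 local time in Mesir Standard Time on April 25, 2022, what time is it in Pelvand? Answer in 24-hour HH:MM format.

1 November 2021 is a Monday, so the first Sunday is November 7 and the second is November 14.
1 April 2022 is a Friday, so Sundays fall on 3, 10, 17, 24; the last is April 24.
April 25, 2022 is outside the daylight-saving period (14 November 2021 – 24 April 2022), so Mesir Standard Time is on standard time, UTC+12:00.
06:15 Mesir Standard Time − 12h = 18:15 UTC (rolling into the previous day, 24 April 2022).
Pelvand stays on UTC+09:15 all year.
18:15 UTC + 9h15m = 03:30 Pelvand (rolling into the next day, 25 April 2022).

03:30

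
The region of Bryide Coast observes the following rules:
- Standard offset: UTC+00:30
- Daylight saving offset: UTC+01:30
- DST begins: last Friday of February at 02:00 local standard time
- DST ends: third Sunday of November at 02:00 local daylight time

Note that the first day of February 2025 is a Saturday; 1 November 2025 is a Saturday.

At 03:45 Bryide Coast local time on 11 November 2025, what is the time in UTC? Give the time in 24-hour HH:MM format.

02:15

1 February 2025 is a Saturday, so Fridays fall on 7, 14, 21, 28; the last is February 28.
1 November 2025 is a Saturday, so the first Sunday is November 2 and the third is November 16.
Daylight saving runs 28 February – 16 November; 11 November 2025 is inside that window, so Bryide Coast is at UTC+01:30.
03:45 local − 1h30m = 02:15 UTC.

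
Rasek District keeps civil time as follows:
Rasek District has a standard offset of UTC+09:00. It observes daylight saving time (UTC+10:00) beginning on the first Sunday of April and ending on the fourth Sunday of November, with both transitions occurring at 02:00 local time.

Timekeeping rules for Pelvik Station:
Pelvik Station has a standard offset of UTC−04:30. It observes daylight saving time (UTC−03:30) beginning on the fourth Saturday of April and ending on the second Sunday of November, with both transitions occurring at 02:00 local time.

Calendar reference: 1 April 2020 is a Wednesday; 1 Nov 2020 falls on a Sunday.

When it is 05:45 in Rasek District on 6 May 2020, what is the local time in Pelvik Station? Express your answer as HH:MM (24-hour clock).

16:15

1 April 2020 is a Wednesday, so the first Sunday is April 5.
1 November 2020 is a Sunday, so the first Sunday is November 1 and the fourth is November 22.
Daylight saving runs 5 April – 22 November; 6 May 2020 is inside that window, so Rasek District is at UTC+10:00.
05:45 Rasek District − 10h = 19:45 UTC (rolling into the previous day, 5 May 2020).
1 April 2020 is a Wednesday, so the first Saturday is April 4 and the fourth is April 25.
1 November 2020 is a Sunday, so the first Sunday is November 1 and the second is November 8.
At the standard offset (UTC−04:30), 19:45 UTC − 4h30m = 15:15 Pelvik Station standard time.
The standard-time date in Pelvik Station, 5 May 2020, lies within the daylight-saving period (25 April – 8 November), so Pelvik Station is on daylight time, UTC−03:30.
19:45 UTC − 3h30m = 16:15 Pelvik Station.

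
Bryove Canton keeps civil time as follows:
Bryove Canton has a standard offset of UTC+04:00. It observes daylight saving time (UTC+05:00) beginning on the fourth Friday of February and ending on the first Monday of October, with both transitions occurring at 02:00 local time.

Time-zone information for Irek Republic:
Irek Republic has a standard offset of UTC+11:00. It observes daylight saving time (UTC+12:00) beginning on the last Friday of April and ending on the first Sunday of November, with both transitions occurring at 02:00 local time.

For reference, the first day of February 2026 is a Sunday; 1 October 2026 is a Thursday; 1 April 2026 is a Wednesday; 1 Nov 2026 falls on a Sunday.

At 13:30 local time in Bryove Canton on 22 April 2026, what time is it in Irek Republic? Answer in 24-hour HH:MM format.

19:30

1 February 2026 is a Sunday, so the first Friday is February 6 and the fourth is February 27.
1 October 2026 is a Thursday, so the first Monday is October 5.
Daylight saving runs 27 February – 5 October; 22 April 2026 is inside that window, so Bryove Canton is at UTC+05:00.
13:30 Bryove Canton − 5h = 08:30 UTC.
1 April 2026 is a Wednesday, so Fridays fall on 3, 10, 17, 24; the last is April 24.
1 November 2026 is a Sunday, so the first Sunday is November 1.
At the standard offset (UTC+11:00), 08:30 UTC + 11h = 19:30 Irek Republic standard time.
Daylight saving runs 24 April – 1 November; the standard-time date in Irek Republic, 22 April 2026, is outside that window, so Irek Republic is on standard time at UTC+11:00.
08:30 UTC + 11h = 19:30 Irek Republic.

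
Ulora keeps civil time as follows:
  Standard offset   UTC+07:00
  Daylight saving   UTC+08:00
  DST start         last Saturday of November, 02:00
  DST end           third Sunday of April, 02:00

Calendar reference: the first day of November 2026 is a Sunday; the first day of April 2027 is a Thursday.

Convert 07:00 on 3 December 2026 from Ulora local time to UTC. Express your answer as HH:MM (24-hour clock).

23:00

1 November 2026 is a Sunday, so Saturdays fall on 7, 14, 21, 28; the last is November 28.
1 April 2027 is a Thursday, so the first Sunday is April 4 and the third is April 18.
3 December 2026 lies within the daylight-saving period (28 November 2026 – 18 April 2027), so Ulora is on daylight time, UTC+08:00.
07:00 local − 8h = 23:00 UTC (rolling into the previous day, 2 December 2026).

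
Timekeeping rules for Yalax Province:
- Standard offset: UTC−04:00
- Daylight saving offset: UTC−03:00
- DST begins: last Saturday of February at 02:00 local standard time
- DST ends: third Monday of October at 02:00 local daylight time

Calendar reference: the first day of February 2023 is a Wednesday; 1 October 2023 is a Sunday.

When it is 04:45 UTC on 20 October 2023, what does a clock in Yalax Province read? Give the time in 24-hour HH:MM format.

00:45

1 February 2023 is a Wednesday, so Saturdays fall on 4, 11, 18, 25; the last is February 25.
1 October 2023 is a Sunday, so the first Monday is October 2 and the third is October 16.
At the standard offset (UTC−04:00), 04:45 UTC − 4h = 00:45 Yalax Province standard time.
The standard-time date in Yalax Province, 20 October 2023, is outside the daylight-saving period (25 February – 16 October), so Yalax Province is on standard time, UTC−04:00.
04:45 UTC − 4h = 00:45 local.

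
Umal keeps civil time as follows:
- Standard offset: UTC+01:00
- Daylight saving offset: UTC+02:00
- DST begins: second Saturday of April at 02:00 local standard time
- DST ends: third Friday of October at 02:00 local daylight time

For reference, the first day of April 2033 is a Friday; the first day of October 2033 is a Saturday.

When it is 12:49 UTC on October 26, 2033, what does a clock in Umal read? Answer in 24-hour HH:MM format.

13:49

1 April 2033 is a Friday, so the first Saturday is April 2 and the second is April 9.
1 October 2033 is a Saturday, so the first Friday is October 7 and the third is October 21.
At the standard offset (UTC+01:00), 12:49 UTC + 1h = 13:49 Umal standard time.
The standard-time date in Umal, October 26, 2033, is outside the daylight-saving period (9 April – 21 October), so Umal is on standard time, UTC+01:00.
12:49 UTC + 1h = 13:49 local.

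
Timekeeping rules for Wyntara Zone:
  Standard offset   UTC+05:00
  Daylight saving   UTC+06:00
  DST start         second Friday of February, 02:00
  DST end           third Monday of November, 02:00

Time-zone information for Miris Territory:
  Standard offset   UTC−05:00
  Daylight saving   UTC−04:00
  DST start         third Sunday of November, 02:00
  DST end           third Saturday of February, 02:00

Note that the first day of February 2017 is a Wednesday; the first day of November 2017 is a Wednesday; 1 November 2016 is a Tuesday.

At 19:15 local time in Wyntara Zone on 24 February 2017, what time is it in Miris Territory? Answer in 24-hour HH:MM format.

08:15

1 February 2017 is a Wednesday, so the first Friday is February 3 and the second is February 10.
1 November 2017 is a Wednesday, so the first Monday is November 6 and the third is November 20.
Daylight saving runs 10 February – 20 November; 24 February 2017 is inside that window, so Wyntara Zone is at UTC+06:00.
19:15 Wyntara Zone − 6h = 13:15 UTC.
1 November 2016 is a Tuesday, so the first Sunday is November 6 and the third is November 20.
1 February 2017 is a Wednesday, so the first Saturday is February 4 and the third is February 18.
At the standard offset (UTC−05:00), 13:15 UTC − 5h = 08:15 Miris Territory standard time.
The standard-time date in Miris Territory, 24 February 2017, is outside the daylight-saving period (20 November 2016 – 18 February 2017), so Miris Territory is on standard time, UTC−05:00.
13:15 UTC − 5h = 08:15 Miris Territory.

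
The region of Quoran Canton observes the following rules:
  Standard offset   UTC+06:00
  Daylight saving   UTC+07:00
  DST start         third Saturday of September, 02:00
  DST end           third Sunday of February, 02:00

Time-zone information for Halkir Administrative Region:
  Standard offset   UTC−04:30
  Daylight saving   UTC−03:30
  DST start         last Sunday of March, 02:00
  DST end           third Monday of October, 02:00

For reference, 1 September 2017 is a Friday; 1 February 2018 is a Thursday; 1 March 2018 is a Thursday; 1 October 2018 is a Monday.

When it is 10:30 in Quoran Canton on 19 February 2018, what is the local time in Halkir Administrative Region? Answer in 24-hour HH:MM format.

1 September 2017 is a Friday, so the first Saturday is September 2 and the third is September 16.
1 February 2018 is a Thursday, so the first Sunday is February 4 and the third is February 18.
Daylight saving runs 16 September 2017 – 18 February 2018; 19 February 2018 is outside that window, so Quoran Canton is on standard time at UTC+06:00.
10:30 Quoran Canton − 6h = 04:30 UTC.
1 March 2018 is a Thursday, so Sundays fall on 4, 11, 18, 25; the last is March 25.
1 October 2018 is a Monday, so the first Monday is October 1 and the third is October 15.
At the standard offset (UTC−04:30), 04:30 UTC − 4h30m = 00:00 Halkir Administrative Region standard time.
Daylight saving runs 25 March – 15 October; the standard-time date in Halkir Administrative Region, 19 February 2018, is outside that window, so Halkir Administrative Region is on standard time at UTC−04:30.
04:30 UTC − 4h30m = 00:00 Halkir Administrative Region.

00:00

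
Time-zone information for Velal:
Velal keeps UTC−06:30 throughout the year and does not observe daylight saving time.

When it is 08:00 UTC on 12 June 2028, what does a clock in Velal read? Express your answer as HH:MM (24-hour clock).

01:30

Velal stays on UTC−06:30 all year.
08:00 UTC − 6h30m = 01:30 local.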